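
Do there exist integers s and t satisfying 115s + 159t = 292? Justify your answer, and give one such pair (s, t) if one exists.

Since gcd(115, 159) = 1, every integer is an integer combination of 115 and 159.
Run the Euclidean algorithm on 159 and 115: 159 = 1·115 + 44, 115 = 2·44 + 27, 44 = 1·27 + 17, 27 = 1·17 + 10, 17 = 1·10 + 7, 10 = 1·7 + 3, 7 = 2·3 + 1, 3 = 3·1 + 0.
Back-substituting, 1 = 7 − 2·3 = 7 − 2·(10 − 1·7) = −2·10 + 3·7 = −2·10 + 3·(17 − 1·10) = 3·17 − 5·10 = 3·17 − 5·(27 − 1·17) = −5·27 + 8·17 = −5·27 + 8·(44 − 1·27) = 8·44 − 13·27 = 8·44 − 13·(115 − 2·44) = −13·115 + 34·44 = −13·115 + 34·(159 − 1·115) = 34·159 − 47·115; that is, 115·(-47) + 159·34 = 1.
Times 292: 115·(-13724) + 159·9928 = 292, so (-13724, 9928) solves it.
Shifting by a multiple of (159, −115) keeps it a solution: s = -13724 + 87·159 = 109, t = 9928 − 87·115 = -77.
Indeed 115·109 + 159·(-77) = 12535 − 12243 = 292.

s = 109, t = -77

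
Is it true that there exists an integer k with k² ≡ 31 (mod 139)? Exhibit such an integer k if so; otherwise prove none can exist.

Take k = 46. Then 46² = 2116 = 15·139 + 31, so 46² ≡ 31 (mod 139).

k = 46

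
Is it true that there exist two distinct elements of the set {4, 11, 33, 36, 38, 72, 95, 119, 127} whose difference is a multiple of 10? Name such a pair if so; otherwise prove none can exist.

Reduce each element modulo 10: 4↦4, 11↦1, 33↦3, 36↦6, 38↦8, 72↦2, 95↦5, 119↦9, 127↦7.
All 9 residues are distinct, so no two elements differ by a multiple of 10.

There is no such pair.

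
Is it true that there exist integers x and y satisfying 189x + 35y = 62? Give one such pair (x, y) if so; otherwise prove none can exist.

Any value of 189x + 35y is a multiple of gcd(189, 35) = 7.
But 62 is not a multiple of 7 (it leaves remainder 6).
Hence no integers x, y satisfy the equation.

No such integers exist.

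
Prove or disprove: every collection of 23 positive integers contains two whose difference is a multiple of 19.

Each integer lies in one of the 19 residue classes modulo 19.
With 23 integers and only 19 classes, the pigeonhole principle forces two of them, say a and b, into the same class.
Their difference a − b is then a multiple of 19.

Yes, this is always true.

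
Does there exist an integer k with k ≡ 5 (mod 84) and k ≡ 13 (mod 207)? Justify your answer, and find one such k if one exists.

Both moduli are multiples of 3 = gcd(84, 207), so any solution would satisfy k ≡ 5 and k ≡ 13 modulo 3 simultaneously.
However 5 ≡ 2 and 13 ≡ 1 (mod 3), and 2 ≠ 1.
Hence the system has no solution.

No, no such integer exists.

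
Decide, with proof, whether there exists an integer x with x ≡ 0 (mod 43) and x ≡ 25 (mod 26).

x = 129

The moduli 43 and 26 are coprime, so by the Chinese Remainder Theorem a unique solution modulo 1118 exists.
Any solution of the first congruence is x = 0 + 43t; substituting into the second, 43t ≡ 25 − 0 ≡ 25 (mod 26).
43 ≡ 17 (mod 26), so this reads 17t ≡ 25 (mod 26). To invert 17 modulo 26: 26 = 1·17 + 9, 17 = 1·9 + 8, 9 = 1·8 + 1, 8 = 8·1 + 0, and unwinding, 1 = 9 − 1·8 = 9 − (17 − 1·9) = −17 + 2·9 = −17 + 2·(26 − 1·17) = 2·26 − 3·17. Thus 17⁻¹ ≡ -3 ≡ 23 (mod 26).
Multiplying by 23: t ≡ 23·25 = 575 ≡ 3 (mod 26).
With t = 3: x = 0 + 43·3 = 129.
Verify: 129 = 3·43 + 0 and 129 = 4·26 + 25. ✓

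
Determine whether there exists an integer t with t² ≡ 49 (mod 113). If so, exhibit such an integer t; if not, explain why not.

Take t = 106. Then 106² = 11236 = 99·113 + 49, so 106² ≡ 49 (mod 113).

t = 106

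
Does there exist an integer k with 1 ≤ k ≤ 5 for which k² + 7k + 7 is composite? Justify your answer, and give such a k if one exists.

At k = 4: 4² + 7·4 + 7 = 51 = 3·17, which is composite.

k = 4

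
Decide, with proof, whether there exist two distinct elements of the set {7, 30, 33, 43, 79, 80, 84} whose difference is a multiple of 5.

Reduce each element mod 5: 7↦2, 30↦0, 33↦3, 43↦3, 79↦4, 80↦0, 84↦4. The residue 0 repeats (at 30 and 80), and 80 − 30 = 50 = 10·5.

30 and 80 are such a pair.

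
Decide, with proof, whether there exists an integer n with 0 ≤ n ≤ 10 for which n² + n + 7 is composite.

n = 1

At n = 1: 1² + 1 + 7 = 9 = 3·3, which is composite.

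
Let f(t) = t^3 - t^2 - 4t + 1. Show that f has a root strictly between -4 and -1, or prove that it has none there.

f(-4) = -63 and f(-1) = 3, which have opposite signs.
Since f is a polynomial it is continuous on [-4, -1].
By the Intermediate Value Theorem f must vanish at some point of (-4, -1).

Such a root exists.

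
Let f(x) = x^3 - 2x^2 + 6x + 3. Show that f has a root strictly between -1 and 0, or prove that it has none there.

Yes, f has a root in the interval.

f(-1) = -6 and f(0) = 3, which have opposite signs.
Since f is a polynomial it is continuous on [-1, 0].
By the Intermediate Value Theorem f must vanish at some point of (-1, 0).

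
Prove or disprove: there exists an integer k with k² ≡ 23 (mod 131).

No, no such integer exists.

Apply Euler's criterion with the prime 131: 23 is a quadratic residue iff 23^65 ≡ 1 (mod 131), and a non-residue iff it is ≡ −1.
Squaring successively (mod 131): 23^2 = 529 ≡ 5; 23^4 ≡ 5² = 25 ≡ 25; 23^8 ≡ 25² = 625 ≡ 101; 23^16 ≡ 101² = 10201 ≡ 114; 23^32 ≡ 114² = 12996 ≡ 27; 23^64 ≡ 27² = 729 ≡ 74.
Since 65 = 64 + 1, 23^65 ≡ 74 · 23; multiplying out mod 131: 74·23 = 1702 ≡ 130. Thus 23^65 ≡ 130 ≡ −1 (mod 131).
The value −1 means 23 is a non-residue modulo 131, so k² ≡ 23 (mod 131) is impossible.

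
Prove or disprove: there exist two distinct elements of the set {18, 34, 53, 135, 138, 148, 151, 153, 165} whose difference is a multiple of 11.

Reduce each element modulo 11: 18↦7, 34↦1, 53↦9, 135↦3, 138↦6, 148↦5, 151↦8, 153↦10, 165↦0.
No residue repeats among the 9 elements, so no pair has difference ≡ 0 (mod 11).

No such pair exists.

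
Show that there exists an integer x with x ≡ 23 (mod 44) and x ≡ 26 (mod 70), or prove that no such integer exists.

Both moduli are multiples of 2 = gcd(44, 70), so any solution would satisfy x ≡ 23 and x ≡ 26 modulo 2 simultaneously.
But 23 mod 2 = 1 while 26 mod 2 = 0, a contradiction.
Therefore no such x exists.

No, no such integer exists.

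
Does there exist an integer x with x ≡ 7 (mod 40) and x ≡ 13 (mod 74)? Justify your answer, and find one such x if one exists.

The moduli are not coprime: gcd(40, 74) = 2. Compatibility requires 2 ∣ (13 − 7) = 6, which holds, so solutions exist.
The integers ≡ 7 (mod 40) are 7, 47, 87, …; their remainders mod 74 are 7, 47, 13, so x = 87 is the first that is ≡ 13 (mod 74).
Indeed 87 ≡ 7 (mod 40) and 87 ≡ 13 (mod 74).

x = 87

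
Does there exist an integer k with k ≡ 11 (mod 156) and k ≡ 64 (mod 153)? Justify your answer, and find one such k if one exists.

Both moduli are multiples of 3 = gcd(156, 153), so any solution would satisfy k ≡ 11 and k ≡ 64 modulo 3 simultaneously.
However 11 ≡ 2 and 64 ≡ 1 (mod 3), and 2 ≠ 1.
Therefore no such k exists.

No such integer exists.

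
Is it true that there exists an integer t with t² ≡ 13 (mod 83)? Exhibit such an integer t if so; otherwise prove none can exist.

No such integer exists.

Apply Euler's criterion with the prime 83: 13 is a quadratic residue iff 13^41 ≡ 1 (mod 83), and a non-residue iff it is ≡ −1.
Squaring successively (mod 83): 13^2 = 169 ≡ 3; 13^4 ≡ 3² = 9 ≡ 9; 13^8 ≡ 9² = 81 ≡ 81; 13^16 ≡ 81² = 6561 ≡ 4; 13^32 ≡ 4² = 16 ≡ 16.
Since 41 = 32 + 8 + 1, 13^41 ≡ 16 · 81 · 13; multiplying out mod 83: 16·81 = 1296 ≡ 51, then 51·13 = 663 ≡ 82. Thus 13^41 ≡ 82 ≡ −1 (mod 83).
The value −1 means 13 is a non-residue modulo 83, so t² ≡ 13 (mod 83) is impossible.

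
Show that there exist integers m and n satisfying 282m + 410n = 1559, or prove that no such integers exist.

No such integers exist.

Any value of 282m + 410n is a multiple of gcd(282, 410) = 2.
But 1559 is not a multiple of 2 (it leaves remainder 1).
Hence no integers m, n satisfy the equation.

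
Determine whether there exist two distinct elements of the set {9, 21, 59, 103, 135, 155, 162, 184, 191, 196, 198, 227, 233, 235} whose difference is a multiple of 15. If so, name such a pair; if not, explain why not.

Two integers differ by a multiple of 15 exactly when they have the same residue mod 15. The residues are 9↦9, 21↦6, 59↦14, 103↦13, 135↦0, 155↦5, 162↦12, 184↦4, 191↦11, 196↦1, 198↦3, 227↦2, 233↦8, 235↦10.
These 14 residues are pairwise different, hence no difference of two elements is divisible by 15.

There is no such pair.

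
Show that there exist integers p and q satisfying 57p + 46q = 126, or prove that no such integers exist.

p = 24, q = -27

57 and 46 are coprime, so 57p + 46q ranges over all of ℤ.
Dividing repeatedly: 57 = 1·46 + 11, 46 = 4·11 + 2, 11 = 5·2 + 1, 2 = 2·1 + 0.
Working back up the chain: 1 = 11 − 5·2 = 11 − 5·(46 − 4·11) = −5·46 + 21·11 = −5·46 + 21·(57 − 1·46) = 21·57 − 26·46. So 57·21 + 46·(-26) = 1.
Multiplying through by 126: p = 21·126 = 2646, q = (-26)·126 = -3276 is a solution.
Subtracting 57·46 from p and adding 57·57 to q gives the tidier solution (24, -27).
Check: 57·24 + 46·(-27) = 1368 − 1242 = 126. ✓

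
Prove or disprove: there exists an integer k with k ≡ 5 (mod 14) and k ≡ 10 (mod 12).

Reduce both congruences modulo 2, which divides 14 and 12: they say k ≡ 5 (mod 2) and k ≡ 10 (mod 2).
However 5 ≡ 1 and 10 ≡ 0 (mod 2), and 1 ≠ 0.
Therefore no such k exists.

There is no such integer.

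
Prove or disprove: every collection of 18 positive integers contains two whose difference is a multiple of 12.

Yes, this is always true.

Each integer lies in one of the 12 residue classes modulo 12.
Placing 18 integers into 12 classes, some class receives at least two — say a and b.
Their difference a − b is then a multiple of 12.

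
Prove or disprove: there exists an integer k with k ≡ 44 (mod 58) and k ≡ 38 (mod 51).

Since 58 and 51 share no common factor, CRT says the pair of congruences has a solution (unique mod 2958).
Write k = 44 + 58t and require 44 + 58t ≡ 38 (mod 51), i.e. 58t ≡ 45 (mod 51).
58 ≡ 7 (mod 51), so this reads 7t ≡ 45 (mod 51). Since 7·22 = 154 = 3·51 + 1, the inverse of 7 mod 51 is 22.
Therefore t ≡ 22·45 = 990 ≡ 21 (mod 51).
With t = 21: k = 44 + 58·21 = 1262.
Indeed 1262 ≡ 44 (mod 58) and 1262 ≡ 38 (mod 51).

k = 1262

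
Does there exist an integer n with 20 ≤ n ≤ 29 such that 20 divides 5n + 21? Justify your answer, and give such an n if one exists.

There is no such integer n in that range.

The values of 5n + 21 for n = 20, 21, …, 29 are 121, 126, 131, 136, 141, 146, 151, 156, 161, 166; reduced mod 20 these are 1, 6, 11, 16, 1, 6, 11, 16, 1, 6.
Since 0 is absent from this list, 20 ∤ 5n + 21 for every n with 20 ≤ n ≤ 29.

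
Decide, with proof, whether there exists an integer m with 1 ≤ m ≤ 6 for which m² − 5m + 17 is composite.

There is no such integer m in that range.

The values for m = 1, 2, …, 6 are 13, 11, 11, 13, 17, 23, and each of these is prime.
So no value in the range makes the expression composite.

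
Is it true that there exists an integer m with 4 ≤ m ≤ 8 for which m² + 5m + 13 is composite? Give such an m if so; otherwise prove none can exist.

At m = 4: 4² + 5·4 + 13 = 49 = 7·7, which is composite.

m = 4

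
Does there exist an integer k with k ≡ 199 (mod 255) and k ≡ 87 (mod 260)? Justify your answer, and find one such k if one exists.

There is no such integer.

Both moduli are multiples of 5 = gcd(255, 260), so any solution would satisfy k ≡ 199 and k ≡ 87 modulo 5 simultaneously.
But 199 mod 5 = 4 while 87 mod 5 = 2, a contradiction.
Hence the system has no solution.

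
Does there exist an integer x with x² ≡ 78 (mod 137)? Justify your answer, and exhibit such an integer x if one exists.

x = 30

x = 30 works: 30² = 900, and 900 − 78 = 822 = 6·137.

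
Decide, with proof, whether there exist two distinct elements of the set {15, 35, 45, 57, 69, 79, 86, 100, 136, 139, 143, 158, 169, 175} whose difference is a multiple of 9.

15 mod 9 = 6 and 69 mod 9 = 6, so 69 − 15 = 54 = 6·9.

15 and 69 are such a pair.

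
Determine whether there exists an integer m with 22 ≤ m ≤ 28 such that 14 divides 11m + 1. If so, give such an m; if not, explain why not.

There is no such integer m in that range.

The values of 11m + 1 for m = 22, 23, …, 28 are 243, 254, 265, 276, 287, 298, 309; reduced mod 14 these are 5, 2, 13, 10, 7, 4, 1.
The residue 0 does not occur, so no m in [22, 28] makes 11m + 1 a multiple of 14.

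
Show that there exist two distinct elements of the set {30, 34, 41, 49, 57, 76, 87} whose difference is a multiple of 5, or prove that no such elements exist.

34 mod 5 = 4 and 49 mod 5 = 4, so 49 − 34 = 15 = 3·5.

The pair (34, 49) works.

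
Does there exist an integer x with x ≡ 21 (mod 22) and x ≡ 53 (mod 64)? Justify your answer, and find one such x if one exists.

x = 373

Here gcd(22, 64) = 2, and both 21 and 53 leave remainder 1 mod 2, so the system is consistent.
Put x = 21 + 22t, so we need 22t ≡ 32 (mod 64), equivalently (divide by 2) 11t ≡ 16 (mod 32).
To invert 11 modulo 32: 32 = 2·11 + 10, 11 = 1·10 + 1, 10 = 10·1 + 0, and unwinding, 1 = 11 − 1·10 = 11 − (32 − 2·11) = −32 + 3·11. Thus 11⁻¹ ≡ 3 (mod 32).
Therefore t ≡ 3·16 = 48 ≡ 16 (mod 32).
Then x = 21 + 22·16 = 373.
Verify: 373 = 16·22 + 21 and 373 = 5·64 + 53. ✓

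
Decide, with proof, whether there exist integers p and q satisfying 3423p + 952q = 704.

Any value of 3423p + 952q is a multiple of gcd(3423, 952) = 7.
But 704 is not a multiple of 7 (it leaves remainder 4).
Therefore 3423p + 952q = 704 has no solution in integers.

No, no such integers exist.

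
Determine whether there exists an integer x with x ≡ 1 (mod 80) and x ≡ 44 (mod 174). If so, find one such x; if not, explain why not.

Both moduli are multiples of 2 = gcd(80, 174), so any solution would satisfy x ≡ 1 and x ≡ 44 modulo 2 simultaneously.
These are incompatible: 1 − 44 = -43 is not divisible by 2.
Hence the system has no solution.

No, no such integer exists.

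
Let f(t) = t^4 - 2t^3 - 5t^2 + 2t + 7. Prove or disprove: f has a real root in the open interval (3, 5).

f(3) = -5 and f(5) = 267, which have opposite signs.
Since f is a polynomial it is continuous on [3, 5].
By the Intermediate Value Theorem, f takes the value 0 somewhere in the open interval.

Such a root exists.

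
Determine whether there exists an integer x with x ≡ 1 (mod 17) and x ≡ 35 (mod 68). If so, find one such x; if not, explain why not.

x = 35

gcd(17, 68) = 17. A simultaneous solution exists iff 1 ≡ 35 (mod 17); here 1 mod 17 = 1 = 35 mod 17, so it does.
Step through x = 1, 1 + 17, 1 + 2·17, …: the values 1, 18, 35 reduce mod 68 to 1, 18, 35. The value 35 hits 35.
Check: 35 mod 17 = 1, 35 mod 68 = 35. ✓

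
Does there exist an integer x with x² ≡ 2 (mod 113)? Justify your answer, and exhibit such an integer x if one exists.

x = 62

x = 62 works: 62² = 3844, and 3844 − 2 = 3842 = 34·113.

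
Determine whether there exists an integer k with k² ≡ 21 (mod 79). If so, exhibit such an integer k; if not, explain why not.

Take k = 10. Then 10² = 100 = 1·79 + 21, so 10² ≡ 21 (mod 79).

k = 10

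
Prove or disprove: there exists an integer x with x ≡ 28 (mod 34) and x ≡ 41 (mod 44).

Both moduli are multiples of 2 = gcd(34, 44), so any solution would satisfy x ≡ 28 and x ≡ 41 modulo 2 simultaneously.
However 28 ≡ 0 and 41 ≡ 1 (mod 2), and 0 ≠ 1.
Hence the system has no solution.

No such integer exists.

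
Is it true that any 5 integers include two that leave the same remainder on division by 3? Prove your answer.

Partition the integers by their residue mod 3; there are 3 classes.
Since 5 > 3, two of the 5 integers must share a residue class by the pigeonhole principle; call them a and b.
That is, a and b leave the same remainder on division by 3, as claimed.

Yes, this is always true.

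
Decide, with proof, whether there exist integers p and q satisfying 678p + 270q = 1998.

gcd(678, 270) = 6, and 6 divides 1998, so integer solutions exist.
Dividing through by 6 reduces the equation to 113p + 45q = 333.
Dividing repeatedly: 113 = 2·45 + 23, 45 = 1·23 + 22, 23 = 1·22 + 1, 22 = 22·1 + 0.
Unwinding: 1 = 23 − 1·22 = 23 − (45 − 1·23) = −45 + 2·23 = −45 + 2·(113 − 2·45) = 2·113 − 5·45, i.e. 113·2 + 45·(-5) = 1.
Multiplying through by 333: p = 2·333 = 666, q = (-5)·333 = -1665 is a solution.
The general solution is p = 666 + 45k, q = -1665 − 113k; taking k = -14 gives the smaller pair p = 36, q = -83.
Check: 678·36 + 270·(-83) = 24408 − 22410 = 1998. ✓

p = 36, q = -83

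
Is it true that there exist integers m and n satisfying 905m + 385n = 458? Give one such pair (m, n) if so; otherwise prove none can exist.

Both 905 and 385 are divisible by gcd(905, 385) = 5, hence so is any combination 905m + 385n.
But 458 is not a multiple of 5 (it leaves remainder 3).
So the equation is unsolvable over ℤ.

No such integers exist.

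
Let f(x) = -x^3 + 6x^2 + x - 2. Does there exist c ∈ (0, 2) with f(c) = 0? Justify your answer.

f(0) = -2 and f(2) = 16, which have opposite signs.
Since f is a polynomial it is continuous on [0, 2].
The Intermediate Value Theorem then guarantees some c ∈ (0, 2) with f(c) = 0.

Such a root exists.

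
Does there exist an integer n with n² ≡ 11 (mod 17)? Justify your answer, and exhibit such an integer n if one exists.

No, no such integer exists.

Since (17 − n)² ≡ n² (mod 17), it suffices to square n = 0, 1, …, 8: the residues are 0, 1, 4, 9, 16, 8, 2, 15, 13.
So the quadratic residues mod 17 are {0, 1, 2, 4, 8, 9, 13, 15, 16}, and 11 is not among them.
Hence no integer n has n² ≡ 11 (mod 17).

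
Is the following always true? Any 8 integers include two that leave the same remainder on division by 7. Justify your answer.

True.

Partition the integers by their residue mod 7; there are 7 classes.
Since 8 > 7, two of the 8 integers must share a residue class by the pigeonhole principle; call them a and b.
So a and b have equal remainders mod 7, which is exactly what was to be shown.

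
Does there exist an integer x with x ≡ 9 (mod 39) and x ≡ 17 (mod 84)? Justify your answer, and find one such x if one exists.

Reduce both congruences modulo 3, which divides 39 and 84: they say x ≡ 9 (mod 3) and x ≡ 17 (mod 3).
These are incompatible: 9 − 17 = -8 is not divisible by 3.
So no integer satisfies both congruences.

No such integer exists.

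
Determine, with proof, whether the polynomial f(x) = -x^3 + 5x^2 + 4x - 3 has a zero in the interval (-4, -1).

f(-4) = 125 and f(-1) = -1, which have opposite signs.
Since f is a polynomial it is continuous on [-4, -1].
By the Intermediate Value Theorem, f takes the value 0 somewhere in the open interval.

Yes, f has a root in the interval.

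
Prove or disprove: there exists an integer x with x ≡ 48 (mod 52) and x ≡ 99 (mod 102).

No such integer exists.

gcd(52, 102) = 2. If x ≡ 48 (mod 52) and x ≡ 99 (mod 102), then x ≡ 48 (mod 2) and x ≡ 99 (mod 2).
However 48 ≡ 0 and 99 ≡ 1 (mod 2), and 0 ≠ 1.
So no integer satisfies both congruences.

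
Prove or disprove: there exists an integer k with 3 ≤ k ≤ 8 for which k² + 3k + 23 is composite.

k = 4

At k = 4: 4² + 3·4 + 23 = 51 = 3·17, which is composite.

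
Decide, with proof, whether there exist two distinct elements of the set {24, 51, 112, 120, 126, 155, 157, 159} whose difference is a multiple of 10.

No, no such pair exists.

Reduce each element modulo 10: 24↦4, 51↦1, 112↦2, 120↦0, 126↦6, 155↦5, 157↦7, 159↦9.
All 8 residues are distinct, so no two elements differ by a multiple of 10.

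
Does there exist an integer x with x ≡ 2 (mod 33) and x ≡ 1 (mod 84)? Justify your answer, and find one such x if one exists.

No, no such integer exists.

Reduce both congruences modulo 3, which divides 33 and 84: they say x ≡ 2 (mod 3) and x ≡ 1 (mod 3).
But 2 mod 3 = 2 while 1 mod 3 = 1, a contradiction.
So no integer satisfies both congruences.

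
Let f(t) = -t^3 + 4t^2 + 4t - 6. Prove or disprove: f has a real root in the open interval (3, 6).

f(3) = 15 and f(6) = -54, which have opposite signs.
As a polynomial, f is continuous on every closed interval.
By the Intermediate Value Theorem, f takes the value 0 somewhere in the open interval.

Yes, f has a root in the interval.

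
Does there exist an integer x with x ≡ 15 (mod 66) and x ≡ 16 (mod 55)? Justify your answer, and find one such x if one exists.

No such integer exists.

gcd(66, 55) = 11. If x ≡ 15 (mod 66) and x ≡ 16 (mod 55), then x ≡ 15 (mod 11) and x ≡ 16 (mod 11).
But 15 mod 11 = 4 while 16 mod 11 = 5, a contradiction.
Hence the system has no solution.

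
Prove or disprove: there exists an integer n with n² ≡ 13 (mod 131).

n = 119

n = 119 works: 119² = 14161, and 14161 − 13 = 14148 = 108·131.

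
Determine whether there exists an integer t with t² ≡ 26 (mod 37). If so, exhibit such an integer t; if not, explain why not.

t = 27

Take t = 27. Then 27² = 729 = 19·37 + 26, so 27² ≡ 26 (mod 37).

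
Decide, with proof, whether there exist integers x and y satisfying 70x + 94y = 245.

No, no such integers exist.

Both 70 and 94 are divisible by gcd(70, 94) = 2, hence so is any combination 70x + 94y.
But 245 is not a multiple of 2 (it leaves remainder 1).
So the equation is unsolvable over ℤ.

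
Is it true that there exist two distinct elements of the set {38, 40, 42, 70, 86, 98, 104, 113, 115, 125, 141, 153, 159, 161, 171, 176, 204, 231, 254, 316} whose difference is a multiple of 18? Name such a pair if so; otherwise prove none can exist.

38 mod 18 = 2 and 254 mod 18 = 2, so 254 − 38 = 216 = 12·18.

Yes: 38 and 254.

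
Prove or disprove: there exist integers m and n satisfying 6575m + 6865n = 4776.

No such integers exist.

gcd(6575, 6865) = 5, so every integer of the form 6575m + 6865n is a multiple of 5.
However 4776 leaves remainder 1 on division by 5.
Hence no integers m, n satisfy the equation.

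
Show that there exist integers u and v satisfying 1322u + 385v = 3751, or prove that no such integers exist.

u = 253, v = -859

1322 and 385 are coprime, so 1322u + 385v ranges over all of ℤ.
Run the Euclidean algorithm on 1322 and 385: 1322 = 3·385 + 167, 385 = 2·167 + 51, 167 = 3·51 + 14, 51 = 3·14 + 9, 14 = 1·9 + 5, 9 = 1·5 + 4, 5 = 1·4 + 1, 4 = 4·1 + 0.
Working back up the chain: 1 = 5 − 1·4 = 5 − (9 − 1·5) = −9 + 2·5 = −9 + 2·(14 − 1·9) = 2·14 − 3·9 = 2·14 − 3·(51 − 3·14) = −3·51 + 11·14 = −3·51 + 11·(167 − 3·51) = 11·167 − 36·51 = 11·167 − 36·(385 − 2·167) = −36·385 + 83·167 = −36·385 + 83·(1322 − 3·385) = 83·1322 − 285·385. So 1322·83 + 385·(-285) = 1.
Scaling by 3751 gives the particular solution (u, v) = (311333, -1069035).
Shifting by a multiple of (385, −1322) keeps it a solution: u = 311333 − 808·385 = 253, v = -1069035 + 808·1322 = -859.
Check: 1322·253 + 385·(-859) = 334466 − 330715 = 3751. ✓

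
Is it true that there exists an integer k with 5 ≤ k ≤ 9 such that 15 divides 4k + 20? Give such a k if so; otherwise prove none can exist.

At k = 5, 4·5 + 20 = 40 ≡ 10 (mod 15), and each step in k adds 4, giving residues 10, 14, 3, 7, 11 for k = 5, 6, …, 9.
Since 0 is absent from this list, 15 ∤ 4k + 20 for every k with 5 ≤ k ≤ 9.

There is no such integer k in that range.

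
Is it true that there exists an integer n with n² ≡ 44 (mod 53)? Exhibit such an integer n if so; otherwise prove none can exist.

Take n = 16. Then 16² = 256 = 4·53 + 44, so 16² ≡ 44 (mod 53).

n = 16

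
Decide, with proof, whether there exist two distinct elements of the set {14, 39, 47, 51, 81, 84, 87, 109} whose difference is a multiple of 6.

39 and 51 are such a pair.

Both 39 and 51 leave remainder 3 on division by 6; their difference 12 = 2·6 is a multiple of 6.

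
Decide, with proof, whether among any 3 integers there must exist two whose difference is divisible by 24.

No; for instance {35, 36, 37} is a counterexample.

Take the 3 consecutive integers 35, 36, 37: their residues mod 24 are all distinct because 3 ≤ 24.
No two share a residue, so no pair has difference divisible by 24; the claim fails for this set.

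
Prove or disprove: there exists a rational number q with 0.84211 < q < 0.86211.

q = 6/7

Look for a denominator N such that an integer falls strictly between N·0.84211 and N·0.86211. N = 7 works: 7·0.84211 = 5.89477 < 6 < 6.03477 = 7·0.86211.
So q = 6/7 works: it is a ratio of integers, and dividing 7·0.84211 < 6 < 7·0.86211 through by 7 gives 0.84211 < 6/7 < 0.86211.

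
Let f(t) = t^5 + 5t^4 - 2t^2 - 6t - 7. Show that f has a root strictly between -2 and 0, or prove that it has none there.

f(-2) = 45 and f(0) = -7, which have opposite signs.
As a polynomial, f is continuous on every closed interval.
By the Intermediate Value Theorem f must vanish at some point of (-2, 0).

Yes, f has a root in the interval.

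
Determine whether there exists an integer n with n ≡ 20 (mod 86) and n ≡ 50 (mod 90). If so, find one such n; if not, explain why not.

The moduli are not coprime: gcd(86, 90) = 2. Compatibility requires 2 ∣ (50 − 20) = 30, which holds, so solutions exist.
Write n = 20 + 86t. Then 86t ≡ 50 − 20 ≡ 30 (mod 90); dividing through by 2 gives 43t ≡ 15 (mod 45).
Note 43·22 = 946 ≡ 1 (mod 45) (as 946 − 1 = 21·45), so 43⁻¹ ≡ 22.
Therefore t ≡ 22·15 = 330 ≡ 15 (mod 45).
Then n = 20 + 86·15 = 1310.
Indeed 1310 ≡ 20 (mod 86) and 1310 ≡ 50 (mod 90).

n = 1310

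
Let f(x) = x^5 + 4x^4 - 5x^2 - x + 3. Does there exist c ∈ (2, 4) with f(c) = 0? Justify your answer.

No.

f(2) = 77 and f(4) = 1967, both positive, so a sign-change argument is unavailable; we show f keeps this sign on the whole interval.
Shift to the endpoint 2: with x = 2 + u (0 < u < 2), one computes f(2 + u) = u^5 + 14u^4 + 72u^3 + 171u^2 + 187u + 77.
All 6 nonzero coefficients of this polynomial in u are positive; hence for u > 0 the value is a sum of positive terms (the constant 77 among them).
So f is strictly positive on (2, 4); no root exists in the interval.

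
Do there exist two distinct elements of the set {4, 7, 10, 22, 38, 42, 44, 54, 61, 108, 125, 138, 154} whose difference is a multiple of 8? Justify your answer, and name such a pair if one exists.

4 and 44 are such a pair.

4 mod 8 = 4 and 44 mod 8 = 4, so 44 − 4 = 40 = 5·8.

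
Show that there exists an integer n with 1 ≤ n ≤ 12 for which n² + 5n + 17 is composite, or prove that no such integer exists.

n = 8

At n = 8: 8² + 5·8 + 17 = 121 = 11·11, which is composite.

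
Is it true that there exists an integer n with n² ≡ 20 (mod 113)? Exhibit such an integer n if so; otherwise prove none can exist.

113 is prime, so by Euler's criterion 20 is a square mod 113 iff 20^((113−1)/2) = 20^56 ≡ 1 (mod 113).
Repeated squaring mod 113: 20^2 = 400 ≡ 61; 20^4 ≡ 61² = 3721 ≡ 105; 20^8 ≡ 105² = 11025 ≡ 64; 20^16 ≡ 64² = 4096 ≡ 28; 20^32 ≡ 28² = 784 ≡ 106.
Since 56 = 32 + 16 + 8, 20^56 ≡ 106 · 28 · 64; multiplying out mod 113: 106·28 = 2968 ≡ 30, then 30·64 = 1920 ≡ 112. Thus 20^56 ≡ 112 ≡ −1 (mod 113).
The value −1 means 20 is a non-residue modulo 113, so n² ≡ 20 (mod 113) is impossible.

There is no such integer.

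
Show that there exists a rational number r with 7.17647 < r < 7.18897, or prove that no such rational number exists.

r = 79/11

Multiplying by 11: 11·7.17647 = 78.94117 and 11·7.18897 = 79.07867, so the integer 79 lies strictly between them.
So r = 79/11 works: it is a ratio of integers, and dividing 11·7.17647 < 79 < 11·7.18897 through by 11 gives 7.17647 < 79/11 < 7.18897.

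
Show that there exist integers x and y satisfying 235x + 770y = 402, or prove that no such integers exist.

Both 235 and 770 are divisible by gcd(235, 770) = 5, hence so is any combination 235x + 770y.
However 402 leaves remainder 2 on division by 5.
Therefore 235x + 770y = 402 has no solution in integers.

No such integers exist.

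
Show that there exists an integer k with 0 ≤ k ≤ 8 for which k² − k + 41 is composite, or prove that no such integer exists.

The values for k = 0, 1, …, 8 are 41, 41, 43, 47, 53, 61, 71, 83, 97, and each of these is prime.
So no value in the range makes the expression composite.

No such integer k in that range exists.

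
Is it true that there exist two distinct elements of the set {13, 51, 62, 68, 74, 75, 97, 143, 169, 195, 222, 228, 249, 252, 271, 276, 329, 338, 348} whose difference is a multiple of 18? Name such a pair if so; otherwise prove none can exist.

51 mod 18 = 15 and 195 mod 18 = 15, so 195 − 51 = 144 = 8·18.

51 and 195 are such a pair.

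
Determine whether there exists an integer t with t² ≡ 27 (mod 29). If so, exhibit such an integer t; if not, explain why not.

No such integer exists.

29 is prime, so by Euler's criterion 27 is a square mod 29 iff 27^((29−1)/2) = 27^14 ≡ 1 (mod 29).
Repeated squaring mod 29: 27^2 = 729 ≡ 4; 27^4 ≡ 4² = 16 ≡ 16; 27^8 ≡ 16² = 256 ≡ 24.
Since 14 = 8 + 4 + 2, 27^14 ≡ 24 · 16 · 4; multiplying out mod 29: 24·16 = 384 ≡ 7, then 7·4 = 28 ≡ 28. Thus 27^14 ≡ 28 ≡ −1 (mod 29).
The value −1 means 27 is a non-residue modulo 29, so t² ≡ 27 (mod 29) is impossible.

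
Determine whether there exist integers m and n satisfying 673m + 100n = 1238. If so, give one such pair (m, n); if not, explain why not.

m = 6, n = -28

673 and 100 are coprime, so 673m + 100n ranges over all of ℤ.
Euclidean algorithm: 673 = 6·100 + 73, 100 = 1·73 + 27, 73 = 2·27 + 19, 27 = 1·19 + 8, 19 = 2·8 + 3, 8 = 2·3 + 2, 3 = 1·2 + 1, 2 = 2·1 + 0.
Unwinding: 1 = 3 − 1·2 = 3 − (8 − 2·3) = −8 + 3·3 = −8 + 3·(19 − 2·8) = 3·19 − 7·8 = 3·19 − 7·(27 − 1·19) = −7·27 + 10·19 = −7·27 + 10·(73 − 2·27) = 10·73 − 27·27 = 10·73 − 27·(100 − 1·73) = −27·100 + 37·73 = −27·100 + 37·(673 − 6·100) = 37·673 − 249·100, i.e. 673·37 + 100·(-249) = 1.
Scaling by 1238 gives the particular solution (m, n) = (45806, -308262).
Subtracting 458·100 from m and adding 458·673 to n gives the tidier solution (6, -28).
Check: 673·6 + 100·(-28) = 4038 − 2800 = 1238. ✓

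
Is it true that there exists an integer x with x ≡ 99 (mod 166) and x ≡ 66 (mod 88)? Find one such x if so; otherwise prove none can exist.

No such integer exists.

Both moduli are multiples of 2 = gcd(166, 88), so any solution would satisfy x ≡ 99 and x ≡ 66 modulo 2 simultaneously.
But 99 mod 2 = 1 while 66 mod 2 = 0, a contradiction.
Therefore no such x exists.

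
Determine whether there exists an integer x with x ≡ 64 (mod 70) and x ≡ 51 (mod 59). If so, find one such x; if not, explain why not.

gcd(70, 59) = 1, so the Chinese Remainder Theorem guarantees exactly one residue class mod 4130 satisfying both.
Write x = 64 + 70t and require 64 + 70t ≡ 51 (mod 59), i.e. 70t ≡ 46 (mod 59).
70 ≡ 11 (mod 59), so this reads 11t ≡ 46 (mod 59). To invert 11 modulo 59: 59 = 5·11 + 4, 11 = 2·4 + 3, 4 = 1·3 + 1, 3 = 3·1 + 0, and unwinding, 1 = 4 − 1·3 = 4 − (11 − 2·4) = −11 + 3·4 = −11 + 3·(59 − 5·11) = 3·59 − 16·11. Thus 11⁻¹ ≡ -16 ≡ 43 (mod 59).
Multiplying by 43: t ≡ 43·46 = 1978 ≡ 31 (mod 59).
With t = 31: x = 64 + 70·31 = 2234.
Indeed 2234 ≡ 64 (mod 70) and 2234 ≡ 51 (mod 59).

x = 2234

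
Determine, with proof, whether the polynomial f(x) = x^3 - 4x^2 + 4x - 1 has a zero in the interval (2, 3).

f(2) = -1 and f(3) = 2, which have opposite signs.
f is continuous everywhere (it is a polynomial), in particular on [2, 3].
By the Intermediate Value Theorem f must vanish at some point of (2, 3).

Yes, f has a root in the interval.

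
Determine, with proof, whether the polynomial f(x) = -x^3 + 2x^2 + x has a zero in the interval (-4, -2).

No such root exists.

The endpoint values f(-4) = 92 and f(-2) = 14 are both positive. Claim: f(x) > 0 for every x in (-4, -2).
Shift to the endpoint -2: with x = -2 − u (0 < u < 2), one computes f(-2 − u) = u^3 + 8u^2 + 19u + 14.
The nonzero coefficients here are all positive, so for u > 0 every term is positive (or zero), and the constant term 14 is strictly positive.
So f is strictly positive on (-4, -2); no root exists in the interval.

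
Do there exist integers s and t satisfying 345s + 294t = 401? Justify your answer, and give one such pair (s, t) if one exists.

Any value of 345s + 294t is a multiple of gcd(345, 294) = 3.
But 401 is not a multiple of 3 (it leaves remainder 2).
Hence no integers s, t satisfy the equation.

There are no such integers.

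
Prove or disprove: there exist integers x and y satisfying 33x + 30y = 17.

No such integers exist.

Both 33 and 30 are divisible by gcd(33, 30) = 3, hence so is any combination 33x + 30y.
But 17 is not a multiple of 3 (it leaves remainder 2).
Therefore 33x + 30y = 17 has no solution in integers.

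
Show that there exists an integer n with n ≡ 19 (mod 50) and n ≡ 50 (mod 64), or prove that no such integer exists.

Both moduli are multiples of 2 = gcd(50, 64), so any solution would satisfy n ≡ 19 and n ≡ 50 modulo 2 simultaneously.
However 19 ≡ 1 and 50 ≡ 0 (mod 2), and 1 ≠ 0.
Therefore no such n exists.

No, no such integer exists.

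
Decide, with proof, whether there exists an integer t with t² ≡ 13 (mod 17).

t = 8 works: 8² = 64, and 64 − 13 = 51 = 3·17.

t = 8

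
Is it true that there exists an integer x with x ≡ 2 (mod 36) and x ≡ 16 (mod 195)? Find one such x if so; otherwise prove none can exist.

There is no such integer.

Both moduli are multiples of 3 = gcd(36, 195), so any solution would satisfy x ≡ 2 and x ≡ 16 modulo 3 simultaneously.
However 2 ≡ 2 and 16 ≡ 1 (mod 3), and 2 ≠ 1.
Hence the system has no solution.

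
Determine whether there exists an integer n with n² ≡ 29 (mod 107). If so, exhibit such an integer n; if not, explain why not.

n = 52

n = 52 works: 52² = 2704, and 2704 − 29 = 2675 = 25·107.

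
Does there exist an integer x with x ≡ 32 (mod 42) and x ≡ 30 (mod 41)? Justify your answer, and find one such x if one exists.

x = 1670

Since 42 and 41 share no common factor, CRT says the pair of congruences has a solution (unique mod 1722).
Write x = 32 + 42t and require 32 + 42t ≡ 30 (mod 41), i.e. 42t ≡ 39 (mod 41).
42 ≡ 1 (mod 41), so this reads 1t ≡ 39 (mod 41). So t ≡ 39 (mod 41).
Taking t = 39 gives x = 32 + 42·39 = 1670.
Indeed 1670 ≡ 32 (mod 42) and 1670 ≡ 30 (mod 41).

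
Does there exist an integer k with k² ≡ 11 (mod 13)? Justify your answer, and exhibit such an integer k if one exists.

Computing k² mod 13 for k = 0, 1, …, 6 (enough, by the symmetry k ↦ 13 − k) gives 0, 1, 4, 9, 3, 12, 10.
The set of squares mod 13 is therefore {0, 1, 3, 4, 9, 10, 12}, which does not contain 11.
Therefore k² ≡ 11 (mod 13) has no solution.

No, no such integer exists.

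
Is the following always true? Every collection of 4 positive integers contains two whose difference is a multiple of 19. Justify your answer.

No; for instance {63, 64, 65, 66} is a counterexample.

Consider the 4 integers 63, 64, 65, 66. They lie in distinct residue classes modulo 19, since 4 ≤ 19.
The differences between them range over 1, …, 3, none of which is divisible by 19.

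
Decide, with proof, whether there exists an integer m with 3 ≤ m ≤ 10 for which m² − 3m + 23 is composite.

At m = 4: 4² − 3·4 + 23 = 27 = 3·9, which is composite.

m = 4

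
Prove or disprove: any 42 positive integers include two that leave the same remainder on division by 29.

Each integer lies in one of the 29 residue classes modulo 29.
Since 42 > 29, two of the 42 integers must share a residue class by the pigeonhole principle; call them a and b.
That is, a and b leave the same remainder on division by 29, as claimed.

True.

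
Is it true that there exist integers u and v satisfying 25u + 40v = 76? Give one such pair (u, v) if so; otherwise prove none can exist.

gcd(25, 40) = 5, so every integer of the form 25u + 40v is a multiple of 5.
But 76 = 5·15 + 1, so 5 ∤ 76.
So the equation is unsolvable over ℤ.

No such integers exist.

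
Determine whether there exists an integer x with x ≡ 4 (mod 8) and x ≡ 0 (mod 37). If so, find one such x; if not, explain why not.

Since 8 and 37 share no common factor, CRT says the pair of congruences has a solution (unique mod 296).
Write x = 4 + 8t and require 4 + 8t ≡ 0 (mod 37), i.e. 8t ≡ 33 (mod 37).
Invert 8 mod 37 by the Euclidean algorithm: 37 = 4·8 + 5, 8 = 1·5 + 3, 5 = 1·3 + 2, 3 = 1·2 + 1, 2 = 2·1 + 0; back-substituting, 1 = 3 − 1·2 = 3 − (5 − 1·3) = −5 + 2·3 = −5 + 2·(8 − 1·5) = 2·8 − 3·5 = 2·8 − 3·(37 − 4·8) = −3·37 + 14·8. Hence 8·14 ≡ 1, so 8⁻¹ ≡ 14 (mod 37).
Therefore t ≡ 14·33 = 462 ≡ 18 (mod 37).
With t = 18: x = 4 + 8·18 = 148.
Indeed 148 ≡ 4 (mod 8) and 148 ≡ 0 (mod 37).

x = 148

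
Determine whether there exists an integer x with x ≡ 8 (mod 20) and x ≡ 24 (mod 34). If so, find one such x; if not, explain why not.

x = 228

gcd(20, 34) = 2. A simultaneous solution exists iff 8 ≡ 24 (mod 2); here 8 mod 2 = 0 = 24 mod 2, so it does.
Write x = 8 + 20t. Then 20t ≡ 24 − 8 ≡ 16 (mod 34); dividing through by 2 gives 10t ≡ 8 (mod 17).
Note 10·12 = 120 ≡ 1 (mod 17) (as 120 − 1 = 7·17), so 10⁻¹ ≡ 12.
Therefore t ≡ 12·8 = 96 ≡ 11 (mod 17).
Then x = 8 + 20·11 = 228.
Indeed 228 ≡ 8 (mod 20) and 228 ≡ 24 (mod 34).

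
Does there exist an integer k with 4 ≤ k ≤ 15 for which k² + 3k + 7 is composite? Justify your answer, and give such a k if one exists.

At k = 14: 14² + 3·14 + 7 = 245 = 5·49, which is composite.

k = 14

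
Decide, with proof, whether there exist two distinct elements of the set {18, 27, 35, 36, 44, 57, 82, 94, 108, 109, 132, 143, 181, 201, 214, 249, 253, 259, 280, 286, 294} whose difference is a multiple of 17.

18 mod 17 = 1 and 35 mod 17 = 1, so 35 − 18 = 17 = 1·17.

The pair (18, 35) works.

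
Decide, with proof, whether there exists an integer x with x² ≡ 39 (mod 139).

Apply Euler's criterion with the prime 139: 39 is a quadratic residue iff 39^69 ≡ 1 (mod 139), and a non-residue iff it is ≡ −1.
Repeated squaring mod 139: 39^2 = 1521 ≡ 131; 39^4 ≡ 131² = 17161 ≡ 64; 39^8 ≡ 64² = 4096 ≡ 65; 39^16 ≡ 65² = 4225 ≡ 55; 39^32 ≡ 55² = 3025 ≡ 106; 39^64 ≡ 106² = 11236 ≡ 116.
Since 69 = 64 + 4 + 1, 39^69 ≡ 116 · 64 · 39; multiplying out mod 139: 116·64 = 7424 ≡ 57, then 57·39 = 2223 ≡ 138. Thus 39^69 ≡ 138 ≡ −1 (mod 139).
By Euler's criterion 39 is a quadratic non-residue mod 139: no x satisfies x² ≡ 39 (mod 139).

No such integer exists.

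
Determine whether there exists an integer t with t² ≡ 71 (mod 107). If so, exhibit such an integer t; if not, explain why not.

107 is prime, so by Euler's criterion 71 is a square mod 107 iff 71^((107−1)/2) = 71^53 ≡ 1 (mod 107).
Squaring successively (mod 107): 71^2 = 5041 ≡ 12; 71^4 ≡ 12² = 144 ≡ 37; 71^8 ≡ 37² = 1369 ≡ 85; 71^16 ≡ 85² = 7225 ≡ 56; 71^32 ≡ 56² = 3136 ≡ 33.
Since 53 = 32 + 16 + 4 + 1, 71^53 ≡ 33 · 56 · 37 · 71; multiplying out mod 107: 33·56 = 1848 ≡ 29, then 29·37 = 1073 ≡ 3, then 3·71 = 213 ≡ 106. Thus 71^53 ≡ 106 ≡ −1 (mod 107).
By Euler's criterion 71 is a quadratic non-residue mod 107: no t satisfies t² ≡ 71 (mod 107).

There is no such integer.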